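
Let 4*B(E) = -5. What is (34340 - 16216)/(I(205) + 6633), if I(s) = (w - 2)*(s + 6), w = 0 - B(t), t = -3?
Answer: 72496/25899 ≈ 2.7992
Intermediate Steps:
B(E) = -5/4 (B(E) = (¼)*(-5) = -5/4)
w = 5/4 (w = 0 - 1*(-5/4) = 0 + 5/4 = 5/4 ≈ 1.2500)
I(s) = -9/2 - 3*s/4 (I(s) = (5/4 - 2)*(s + 6) = -3*(6 + s)/4 = -9/2 - 3*s/4)
(34340 - 16216)/(I(205) + 6633) = (34340 - 16216)/((-9/2 - ¾*205) + 6633) = 18124/((-9/2 - 615/4) + 6633) = 18124/(-633/4 + 6633) = 18124/(25899/4) = 18124*(4/25899) = 72496/25899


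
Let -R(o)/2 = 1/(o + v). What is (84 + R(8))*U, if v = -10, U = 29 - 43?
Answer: -1190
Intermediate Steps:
U = -14
R(o) = -2/(-10 + o) (R(o) = -2/(o - 10) = -2/(-10 + o))
(84 + R(8))*U = (84 - 2/(-10 + 8))*(-14) = (84 - 2/(-2))*(-14) = (84 - 2*(-1/2))*(-14) = (84 + 1)*(-14) = 85*(-14) = -1190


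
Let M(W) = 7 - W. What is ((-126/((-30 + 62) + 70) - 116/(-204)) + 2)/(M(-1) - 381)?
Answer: -4/1119 ≈ -0.0035746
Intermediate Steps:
((-126/((-30 + 62) + 70) - 116/(-204)) + 2)/(M(-1) - 381) = ((-126/((-30 + 62) + 70) - 116/(-204)) + 2)/((7 - 1*(-1)) - 381) = ((-126/(32 + 70) - 116*(-1/204)) + 2)/((7 + 1) - 381) = ((-126/102 + 29/51) + 2)/(8 - 381) = ((-126*1/102 + 29/51) + 2)/(-373) = ((-21/17 + 29/51) + 2)*(-1/373) = (-⅔ + 2)*(-1/373) = (4/3)*(-1/373) = -4/1119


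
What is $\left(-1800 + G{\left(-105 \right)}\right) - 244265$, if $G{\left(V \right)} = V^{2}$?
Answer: $-235040$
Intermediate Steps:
$\left(-1800 + G{\left(-105 \right)}\right) - 244265 = \left(-1800 + \left(-105\right)^{2}\right) - 244265 = \left(-1800 + 11025\right) - 244265 = 9225 - 244265 = -235040$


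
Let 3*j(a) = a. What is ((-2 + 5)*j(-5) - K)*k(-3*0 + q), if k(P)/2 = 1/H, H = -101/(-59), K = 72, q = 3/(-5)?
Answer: -9086/101 ≈ -89.960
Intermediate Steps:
q = -3/5 (q = 3*(-1/5) = -3/5 ≈ -0.60000)
j(a) = a/3
H = 101/59 (H = -101*(-1/59) = 101/59 ≈ 1.7119)
k(P) = 118/101 (k(P) = 2/(101/59) = 2*(59/101) = 118/101)
((-2 + 5)*j(-5) - K)*k(-3*0 + q) = ((-2 + 5)*((1/3)*(-5)) - 1*72)*(118/101) = (3*(-5/3) - 72)*(118/101) = (-5 - 72)*(118/101) = -77*118/101 = -9086/101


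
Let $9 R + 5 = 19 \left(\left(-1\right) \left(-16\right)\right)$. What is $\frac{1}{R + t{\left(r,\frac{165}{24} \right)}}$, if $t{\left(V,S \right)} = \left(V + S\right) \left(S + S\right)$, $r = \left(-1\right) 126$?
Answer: $- \frac{288}{462167} \approx -0.00062315$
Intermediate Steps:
$r = -126$
$t{\left(V,S \right)} = 2 S \left(S + V\right)$ ($t{\left(V,S \right)} = \left(S + V\right) 2 S = 2 S \left(S + V\right)$)
$R = \frac{299}{9}$ ($R = - \frac{5}{9} + \frac{19 \left(\left(-1\right) \left(-16\right)\right)}{9} = - \frac{5}{9} + \frac{19 \cdot 16}{9} = - \frac{5}{9} + \frac{1}{9} \cdot 304 = - \frac{5}{9} + \frac{304}{9} = \frac{299}{9} \approx 33.222$)
$\frac{1}{R + t{\left(r,\frac{165}{24} \right)}} = \frac{1}{\frac{299}{9} + 2 \cdot \frac{165}{24} \left(\frac{165}{24} - 126\right)} = \frac{1}{\frac{299}{9} + 2 \cdot 165 \cdot \frac{1}{24} \left(165 \cdot \frac{1}{24} - 126\right)} = \frac{1}{\frac{299}{9} + 2 \cdot \frac{55}{8} \left(\frac{55}{8} - 126\right)} = \frac{1}{\frac{299}{9} + 2 \cdot \frac{55}{8} \left(- \frac{953}{8}\right)} = \frac{1}{\frac{299}{9} - \frac{52415}{32}} = \frac{1}{- \frac{462167}{288}} = - \frac{288}{462167}$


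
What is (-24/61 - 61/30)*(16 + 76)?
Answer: -204286/915 ≈ -223.26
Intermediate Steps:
(-24/61 - 61/30)*(16 + 76) = (-24*1/61 - 61*1/30)*92 = (-24/61 - 61/30)*92 = -4441/1830*92 = -204286/915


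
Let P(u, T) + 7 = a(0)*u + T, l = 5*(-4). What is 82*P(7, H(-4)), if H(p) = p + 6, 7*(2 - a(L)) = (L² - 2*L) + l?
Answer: 2378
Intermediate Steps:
l = -20
a(L) = 34/7 - L²/7 + 2*L/7 (a(L) = 2 - ((L² - 2*L) - 20)/7 = 2 - (-20 + L² - 2*L)/7 = 2 + (20/7 - L²/7 + 2*L/7) = 34/7 - L²/7 + 2*L/7)
H(p) = 6 + p
P(u, T) = -7 + T + 34*u/7 (P(u, T) = -7 + ((34/7 - ⅐*0² + (2/7)*0)*u + T) = -7 + ((34/7 - ⅐*0 + 0)*u + T) = -7 + ((34/7 + 0 + 0)*u + T) = -7 + (34*u/7 + T) = -7 + (T + 34*u/7) = -7 + T + 34*u/7)
82*P(7, H(-4)) = 82*(-7 + (6 - 4) + (34/7)*7) = 82*(-7 + 2 + 34) = 82*29 = 2378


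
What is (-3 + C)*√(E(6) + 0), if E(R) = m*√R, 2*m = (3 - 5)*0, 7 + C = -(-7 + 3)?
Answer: 0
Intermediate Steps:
C = -3 (C = -7 - (-7 + 3) = -7 - 1*(-4) = -7 + 4 = -3)
m = 0 (m = ((3 - 5)*0)/2 = (-2*0)/2 = (½)*0 = 0)
E(R) = 0 (E(R) = 0*√R = 0)
(-3 + C)*√(E(6) + 0) = (-3 - 3)*√(0 + 0) = -6*√0 = -6*0 = 0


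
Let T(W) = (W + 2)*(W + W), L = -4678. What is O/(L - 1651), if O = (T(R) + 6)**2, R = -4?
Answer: -484/6329 ≈ -0.076473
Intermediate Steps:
T(W) = 2*W*(2 + W) (T(W) = (2 + W)*(2*W) = 2*W*(2 + W))
O = 484 (O = (2*(-4)*(2 - 4) + 6)**2 = (2*(-4)*(-2) + 6)**2 = (16 + 6)**2 = 22**2 = 484)
O/(L - 1651) = 484/(-4678 - 1651) = 484/(-6329) = -1/6329*484 = -484/6329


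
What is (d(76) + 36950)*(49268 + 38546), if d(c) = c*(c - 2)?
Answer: 3738593236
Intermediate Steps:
d(c) = c*(-2 + c)
(d(76) + 36950)*(49268 + 38546) = (76*(-2 + 76) + 36950)*(49268 + 38546) = (76*74 + 36950)*87814 = (5624 + 36950)*87814 = 42574*87814 = 3738593236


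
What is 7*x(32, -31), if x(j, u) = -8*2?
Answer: -112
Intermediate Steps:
x(j, u) = -16
7*x(32, -31) = 7*(-16) = -112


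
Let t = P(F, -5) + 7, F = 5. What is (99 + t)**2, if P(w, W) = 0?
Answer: 11236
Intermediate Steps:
t = 7 (t = 0 + 7 = 7)
(99 + t)**2 = (99 + 7)**2 = 106**2 = 11236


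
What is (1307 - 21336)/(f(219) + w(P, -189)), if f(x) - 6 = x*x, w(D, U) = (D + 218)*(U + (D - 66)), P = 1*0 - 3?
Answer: 20029/7503 ≈ 2.6695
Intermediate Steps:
P = -3 (P = 0 - 3 = -3)
w(D, U) = (218 + D)*(-66 + D + U) (w(D, U) = (218 + D)*(U + (-66 + D)) = (218 + D)*(-66 + D + U))
f(x) = 6 + x² (f(x) = 6 + x*x = 6 + x²)
(1307 - 21336)/(f(219) + w(P, -189)) = (1307 - 21336)/((6 + 219²) + (-14388 + (-3)² + 152*(-3) + 218*(-189) - 3*(-189))) = -20029/((6 + 47961) + (-14388 + 9 - 456 - 41202 + 567)) = -20029/(47967 - 55470) = -20029/(-7503) = -20029*(-1/7503) = 20029/7503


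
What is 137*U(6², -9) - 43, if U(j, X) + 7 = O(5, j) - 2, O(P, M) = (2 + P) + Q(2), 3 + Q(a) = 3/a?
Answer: -1045/2 ≈ -522.50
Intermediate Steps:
Q(a) = -3 + 3/a
O(P, M) = ½ + P (O(P, M) = (2 + P) + (-3 + 3/2) = (2 + P) - 3/2 = ½ + P)
U(j, X) = -7/2 (U(j, X) = -7 + ((½ + 5) - 2) = -7 + (11/2 - 2) = -7 + 7/2 = -7/2)
137*U(6², -9) - 43 = 137*(-7/2) - 43 = -959/2 - 43 = -1045/2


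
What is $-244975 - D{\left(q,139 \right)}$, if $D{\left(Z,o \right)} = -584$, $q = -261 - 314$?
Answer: $-244391$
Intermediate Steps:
$q = -575$
$-244975 - D{\left(q,139 \right)} = -244975 - -584 = -244975 + 584 = -244391$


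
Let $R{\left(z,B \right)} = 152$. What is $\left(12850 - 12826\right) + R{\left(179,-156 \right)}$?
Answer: $176$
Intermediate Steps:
$\left(12850 - 12826\right) + R{\left(179,-156 \right)} = \left(12850 - 12826\right) + 152 = 24 + 152 = 176$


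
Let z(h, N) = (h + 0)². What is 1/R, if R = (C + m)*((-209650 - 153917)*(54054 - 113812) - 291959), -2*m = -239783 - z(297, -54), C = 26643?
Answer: 1/4141774268074453 ≈ 2.4144e-16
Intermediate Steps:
z(h, N) = h²
m = 163996 (m = -(-239783 - 1*297²)/2 = -(-239783 - 1*88209)/2 = -(-239783 - 88209)/2 = -½*(-327992) = 163996)
R = 4141774268074453 (R = (26643 + 163996)*((-209650 - 153917)*(54054 - 113812) - 291959) = 190639*(-363567*(-59758) - 291959) = 190639*(21726036786 - 291959) = 190639*21725744827 = 4141774268074453)
1/R = 1/4141774268074453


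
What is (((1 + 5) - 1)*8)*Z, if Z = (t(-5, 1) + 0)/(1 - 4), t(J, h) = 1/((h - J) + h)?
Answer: -40/21 ≈ -1.9048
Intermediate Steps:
t(J, h) = 1/(-J + 2*h)
Z = -1/21 (Z = (1/(-1*(-5) + 2*1) + 0)/(1 - 4) = (1/(5 + 2) + 0)/(-3) = (1/7 + 0)*(-⅓) = (⅐ + 0)*(-⅓) = (⅐)*(-⅓) = -1/21 ≈ -0.047619)
(((1 + 5) - 1)*8)*Z = (((1 + 5) - 1)*8)*(-1/21) = ((6 - 1)*8)*(-1/21) = (5*8)*(-1/21) = 40*(-1/21) = -40/21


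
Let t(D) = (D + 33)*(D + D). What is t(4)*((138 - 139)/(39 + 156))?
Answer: -296/195 ≈ -1.5179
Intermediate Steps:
t(D) = 2*D*(33 + D) (t(D) = (33 + D)*(2*D) = 2*D*(33 + D))
t(4)*((138 - 139)/(39 + 156)) = (2*4*(33 + 4))*((138 - 139)/(39 + 156)) = (2*4*37)*(-1/195) = 296*(-1*1/195) = 296*(-1/195) = -296/195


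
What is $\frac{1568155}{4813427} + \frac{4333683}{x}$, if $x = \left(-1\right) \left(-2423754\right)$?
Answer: $\frac{8220229571837}{3888854314986} \approx 2.1138$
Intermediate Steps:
$x = 2423754$
$\frac{1568155}{4813427} + \frac{4333683}{x} = \frac{1568155}{4813427} + \frac{4333683}{2423754} = 1568155 \cdot \frac{1}{4813427} + 4333683 \cdot \frac{1}{2423754} = \frac{1568155}{4813427} + \frac{1444561}{807918} = \frac{8220229571837}{3888854314986}$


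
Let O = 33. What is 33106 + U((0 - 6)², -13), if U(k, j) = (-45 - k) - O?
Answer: 32992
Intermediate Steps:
U(k, j) = -78 - k (U(k, j) = (-45 - k) - 1*33 = (-45 - k) - 33 = -78 - k)
33106 + U((0 - 6)², -13) = 33106 + (-78 - (0 - 6)²) = 33106 + (-78 - 1*(-6)²) = 33106 + (-78 - 1*36) = 33106 + (-78 - 36) = 33106 - 114 = 32992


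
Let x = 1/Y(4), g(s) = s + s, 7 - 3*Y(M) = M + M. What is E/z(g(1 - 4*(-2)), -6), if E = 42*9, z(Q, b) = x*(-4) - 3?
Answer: 42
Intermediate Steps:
Y(M) = 7/3 - 2*M/3 (Y(M) = 7/3 - (M + M)/3 = 7/3 - 2*M/3)
g(s) = 2*s
x = -3 (x = 1/(7/3 - ⅔*4) = 1/(7/3 - 8/3) = 1/(-⅓) = -3)
z(Q, b) = 9 (z(Q, b) = -3*(-4) - 3 = 12 - 3 = 9)
E = 378
E/z(g(1 - 4*(-2)), -6) = 378/9 = 378*(⅑) = 42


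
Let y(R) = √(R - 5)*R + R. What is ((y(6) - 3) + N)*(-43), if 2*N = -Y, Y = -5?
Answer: -989/2 ≈ -494.50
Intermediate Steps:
N = 5/2 (N = (-1*(-5))/2 = (½)*5 = 5/2 ≈ 2.5000)
y(R) = R + R*√(-5 + R) (y(R) = √(-5 + R)*R + R = R*√(-5 + R) + R = R + R*√(-5 + R))
((y(6) - 3) + N)*(-43) = ((6*(1 + √(-5 + 6)) - 3) + 5/2)*(-43) = ((6*(1 + √1) - 3) + 5/2)*(-43) = ((6*(1 + 1) - 3) + 5/2)*(-43) = ((6*2 - 3) + 5/2)*(-43) = ((12 - 3) + 5/2)*(-43) = (9 + 5/2)*(-43) = (23/2)*(-43) = -989/2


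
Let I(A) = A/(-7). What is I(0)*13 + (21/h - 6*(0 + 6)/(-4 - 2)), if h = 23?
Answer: 159/23 ≈ 6.9130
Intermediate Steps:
I(A) = -A/7 (I(A) = A*(-⅐) = -A/7)
I(0)*13 + (21/h - 6*(0 + 6)/(-4 - 2)) = -⅐*0*13 + (21/23 - 6*(0 + 6)/(-4 - 2)) = 0*13 + (21*(1/23) - 6*(-1/1)) = 0 + (21/23 - 6/((-6*⅙))) = 0 + (21/23 - 6/(-1)) = 0 + (21/23 - 6*(-1)) = 0 + (21/23 + 6) = 0 + 159/23 = 159/23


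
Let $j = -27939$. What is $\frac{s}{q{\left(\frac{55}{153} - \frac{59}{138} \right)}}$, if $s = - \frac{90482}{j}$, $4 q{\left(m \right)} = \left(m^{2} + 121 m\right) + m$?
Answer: $- \frac{5975846773344}{3828175731539} \approx -1.561$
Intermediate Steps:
$q{\left(m \right)} = \frac{m^{2}}{4} + \frac{61 m}{2}$ ($q{\left(m \right)} = \frac{\left(m^{2} + 121 m\right) + m}{4} = \frac{m^{2} + 122 m}{4} = \frac{m^{2}}{4} + \frac{61 m}{2}$)
$s = \frac{90482}{27939}$ ($s = - \frac{90482}{-27939} = \left(-90482\right) \left(- \frac{1}{27939}\right) = \frac{90482}{27939} \approx 3.2386$)
$\frac{s}{q{\left(\frac{55}{153} - \frac{59}{138} \right)}} = \frac{90482}{27939 \frac{\left(\frac{55}{153} - \frac{59}{138}\right) \left(122 + \left(\frac{55}{153} - \frac{59}{138}\right)\right)}{4}} = \frac{90482}{27939 \cdot \frac{1}{4} \left(- \frac{479}{7038}\right) \left(122 - \frac{479}{7038}\right)} = \frac{90482}{27939 \cdot \frac{1}{4} \left(- \frac{479}{7038}\right) \frac{858157}{7038}} = \frac{90482}{27939 \left(- \frac{411057203}{198133776}\right)} = \frac{90482}{27939} \left(- \frac{198133776}{411057203}\right) = - \frac{5975846773344}{3828175731539}$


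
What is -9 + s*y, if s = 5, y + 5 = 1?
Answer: -29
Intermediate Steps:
y = -4 (y = -5 + 1 = -4)
-9 + s*y = -9 + 5*(-4) = -9 - 20 = -29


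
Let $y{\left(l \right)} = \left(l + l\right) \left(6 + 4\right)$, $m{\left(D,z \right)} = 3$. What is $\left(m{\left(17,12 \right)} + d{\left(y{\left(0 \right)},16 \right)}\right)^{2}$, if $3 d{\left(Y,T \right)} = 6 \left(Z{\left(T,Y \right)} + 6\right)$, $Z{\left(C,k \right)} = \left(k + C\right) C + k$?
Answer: $277729$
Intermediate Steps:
$Z{\left(C,k \right)} = k + C \left(C + k\right)$ ($Z{\left(C,k \right)} = \left(C + k\right) C + k = C \left(C + k\right) + k = k + C \left(C + k\right)$)
$y{\left(l \right)} = 20 l$ ($y{\left(l \right)} = 2 l 10 = 20 l$)
$d{\left(Y,T \right)} = 12 + 2 Y + 2 T^{2} + 2 T Y$ ($d{\left(Y,T \right)} = \frac{6 \left(\left(Y + T^{2} + T Y\right) + 6\right)}{3} = \frac{6 \left(6 + Y + T^{2} + T Y\right)}{3} = \frac{36 + 6 Y + 6 T^{2} + 6 T Y}{3} = 12 + 2 Y + 2 T^{2} + 2 T Y$)
$\left(m{\left(17,12 \right)} + d{\left(y{\left(0 \right)},16 \right)}\right)^{2} = \left(3 + \left(12 + 2 \cdot 20 \cdot 0 + 2 \cdot 16^{2} + 2 \cdot 16 \cdot 20 \cdot 0\right)\right)^{2} = \left(3 + \left(12 + 2 \cdot 0 + 2 \cdot 256 + 2 \cdot 16 \cdot 0\right)\right)^{2} = \left(3 + \left(12 + 0 + 512 + 0\right)\right)^{2} = \left(3 + 524\right)^{2} = 527^{2} = 277729$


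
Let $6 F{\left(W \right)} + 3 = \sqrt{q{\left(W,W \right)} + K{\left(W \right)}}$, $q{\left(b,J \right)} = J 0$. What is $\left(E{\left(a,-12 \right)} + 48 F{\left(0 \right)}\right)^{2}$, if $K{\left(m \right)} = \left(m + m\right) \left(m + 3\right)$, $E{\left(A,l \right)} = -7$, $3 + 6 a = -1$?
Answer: $961$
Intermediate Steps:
$a = - \frac{2}{3}$ ($a = - \frac{1}{2} + \frac{1}{6} \left(-1\right) = - \frac{1}{2} - \frac{1}{6} = - \frac{2}{3} \approx -0.66667$)
$K{\left(m \right)} = 2 m \left(3 + m\right)$
$q{\left(b,J \right)} = 0$
$F{\left(W \right)} = - \frac{1}{2} + \frac{\sqrt{2} \sqrt{W \left(3 + W\right)}}{6}$ ($F{\left(W \right)} = - \frac{1}{2} + \frac{\sqrt{0 + 2 W \left(3 + W\right)}}{6} = - \frac{1}{2} + \frac{\sqrt{2 W \left(3 + W\right)}}{6} = - \frac{1}{2} + \frac{\sqrt{2} \sqrt{W \left(3 + W\right)}}{6}$)
$\left(E{\left(a,-12 \right)} + 48 F{\left(0 \right)}\right)^{2} = \left(-7 + 48 \left(- \frac{1}{2} + \frac{\sqrt{2} \sqrt{0 \left(3 + 0\right)}}{6}\right)\right)^{2} = \left(-7 + 48 \left(- \frac{1}{2} + \frac{\sqrt{2} \sqrt{0 \cdot 3}}{6}\right)\right)^{2} = \left(-7 + 48 \left(- \frac{1}{2} + \frac{\sqrt{2} \sqrt{0}}{6}\right)\right)^{2} = \left(-7 + 48 \left(- \frac{1}{2} + \frac{1}{6} \sqrt{2} \cdot 0\right)\right)^{2} = \left(-7 + 48 \left(- \frac{1}{2} + 0\right)\right)^{2} = \left(-7 + 48 \left(- \frac{1}{2}\right)\right)^{2} = \left(-7 - 24\right)^{2} = \left(-31\right)^{2} = 961$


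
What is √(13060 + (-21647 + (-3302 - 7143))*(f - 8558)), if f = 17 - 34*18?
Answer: 4*√18359446 ≈ 17139.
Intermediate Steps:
f = -595 (f = 17 - 612 = -595)
√(13060 + (-21647 + (-3302 - 7143))*(f - 8558)) = √(13060 + (-21647 + (-3302 - 7143))*(-595 - 8558)) = √(13060 + (-21647 - 10445)*(-9153)) = √(13060 - 32092*(-9153)) = √(13060 + 293738076) = √293751136 = 4*√18359446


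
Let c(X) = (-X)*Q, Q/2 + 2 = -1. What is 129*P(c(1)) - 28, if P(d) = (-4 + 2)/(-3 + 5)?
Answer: -157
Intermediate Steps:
Q = -6 (Q = -4 + 2*(-1) = -4 - 2 = -6)
c(X) = 6*X (c(X) = -X*(-6) = 6*X)
P(d) = -1 (P(d) = -2/2 = -2*½ = -1)
129*P(c(1)) - 28 = 129*(-1) - 28 = -129 - 28 = -157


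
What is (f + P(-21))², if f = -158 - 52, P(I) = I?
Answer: 53361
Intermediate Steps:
f = -210
(f + P(-21))² = (-210 - 21)² = (-231)² = 53361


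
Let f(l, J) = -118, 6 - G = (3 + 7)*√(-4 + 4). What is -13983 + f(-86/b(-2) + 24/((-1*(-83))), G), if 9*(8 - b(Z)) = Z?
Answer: -14101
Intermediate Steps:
b(Z) = 8 - Z/9
G = 6 (G = 6 - (3 + 7)*√(-4 + 4) = 6 - 10*√0 = 6 - 10*0 = 6 - 1*0 = 6 + 0 = 6)
-13983 + f(-86/b(-2) + 24/((-1*(-83))), G) = -13983 - 118 = -14101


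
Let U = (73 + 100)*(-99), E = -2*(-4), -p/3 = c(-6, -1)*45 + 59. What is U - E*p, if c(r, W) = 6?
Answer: -9231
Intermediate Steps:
p = -987 (p = -3*(6*45 + 59) = -3*(270 + 59) = -3*329 = -987)
E = 8
U = -17127 (U = 173*(-99) = -17127)
U - E*p = -17127 - 8*(-987) = -17127 - 1*(-7896) = -17127 + 7896 = -9231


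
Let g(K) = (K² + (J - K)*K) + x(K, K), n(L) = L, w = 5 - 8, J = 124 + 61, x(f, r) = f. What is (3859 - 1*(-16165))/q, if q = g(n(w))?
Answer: -10012/279 ≈ -35.885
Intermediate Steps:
J = 185
w = -3
g(K) = K + K² + K*(185 - K) (g(K) = (K² + (185 - K)*K) + K = (K² + K*(185 - K)) + K = K + K² + K*(185 - K))
q = -558 (q = 186*(-3) = -558)
(3859 - 1*(-16165))/q = (3859 - 1*(-16165))/(-558) = (3859 + 16165)*(-1/558) = 20024*(-1/558) = -10012/279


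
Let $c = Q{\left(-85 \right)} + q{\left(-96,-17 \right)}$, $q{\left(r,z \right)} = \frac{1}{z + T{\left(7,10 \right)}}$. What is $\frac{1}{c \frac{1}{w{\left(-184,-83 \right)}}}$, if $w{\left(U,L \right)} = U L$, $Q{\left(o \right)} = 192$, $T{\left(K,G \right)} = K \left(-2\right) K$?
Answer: $\frac{1756280}{22079} \approx 79.545$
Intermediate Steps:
$T{\left(K,G \right)} = - 2 K^{2}$ ($T{\left(K,G \right)} = - 2 K K = - 2 K^{2}$)
$q{\left(r,z \right)} = \frac{1}{-98 + z}$ ($q{\left(r,z \right)} = \frac{1}{z - 2 \cdot 7^{2}} = \frac{1}{z - 98} = \frac{1}{-98 + z}$)
$c = \frac{22079}{115}$ ($c = 192 + \frac{1}{-98 - 17} = 192 + \frac{1}{-115} = 192 - \frac{1}{115} = \frac{22079}{115} \approx 191.99$)
$w{\left(U,L \right)} = L U$
$\frac{1}{c \frac{1}{w{\left(-184,-83 \right)}}} = \frac{1}{\frac{22079}{115} \frac{1}{\left(-83\right) \left(-184\right)}} = \frac{1}{\frac{22079}{115} \cdot \frac{1}{15272}} = \frac{1}{\frac{22079}{1756280}} = \frac{1756280}{22079}$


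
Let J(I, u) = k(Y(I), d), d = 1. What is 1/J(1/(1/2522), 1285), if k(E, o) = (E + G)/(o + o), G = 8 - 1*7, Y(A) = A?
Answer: 2/2523 ≈ 0.00079271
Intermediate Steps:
G = 1 (G = 8 - 7 = 1)
k(E, o) = (1 + E)/(2*o) (k(E, o) = (E + 1)/(o + o) = (1 + E)/((2*o)) = (1 + E)*(1/(2*o)) = (1 + E)/(2*o))
J(I, u) = ½ + I/2 (J(I, u) = (½)*(1 + I)/1 = (½)*1*(1 + I) = ½ + I/2)
1/J(1/(1/2522), 1285) = 1/(½ + 1/(2*(1/2522))) = 1/(½ + (½)*2522) = 1/(½ + 1261) = 1/(2523/2) = 2/2523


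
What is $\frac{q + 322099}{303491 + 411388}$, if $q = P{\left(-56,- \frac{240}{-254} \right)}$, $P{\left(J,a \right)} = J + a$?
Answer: $\frac{40899581}{90789633} \approx 0.45049$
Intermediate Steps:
$q = - \frac{6992}{127}$ ($q = -56 - \frac{240}{-254} = -56 - - \frac{120}{127} = -56 + \frac{120}{127} = - \frac{6992}{127} \approx -55.055$)
$\frac{q + 322099}{303491 + 411388} = \frac{- \frac{6992}{127} + 322099}{303491 + 411388} = \frac{40899581}{127 \cdot 714879} = \frac{40899581}{127} \cdot \frac{1}{714879} = \frac{40899581}{90789633}$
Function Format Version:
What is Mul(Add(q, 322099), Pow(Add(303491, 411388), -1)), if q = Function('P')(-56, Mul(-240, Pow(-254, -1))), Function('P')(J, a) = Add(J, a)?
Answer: Rational(40899581, 90789633) ≈ 0.45049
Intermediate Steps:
q = Rational(-6992, 127) (q = Add(-56, Mul(-240, Pow(-254, -1))) = Add(-56, Mul(-240, Rational(-1, 254))) = Add(-56, Rational(120, 127)) = Rational(-6992, 127) ≈ -55.055)
Mul(Add(q, 322099), Pow(Add(303491, 411388), -1)) = Mul(Add(Rational(-6992, 127), 322099), Pow(Add(303491, 411388), -1)) = Mul(Rational(40899581, 127), Pow(714879, -1)) = Mul(Rational(40899581, 127), Rational(1, 714879)) = Rational(40899581, 90789633)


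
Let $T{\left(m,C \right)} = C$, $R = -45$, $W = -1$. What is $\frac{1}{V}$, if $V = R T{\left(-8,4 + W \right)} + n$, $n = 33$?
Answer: $- \frac{1}{102} \approx -0.0098039$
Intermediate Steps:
$V = -102$ ($V = - 45 \left(4 - 1\right) + 33 = \left(-45\right) 3 + 33 = -135 + 33 = -102$)
$\frac{1}{V} = \frac{1}{-102} = - \frac{1}{102}$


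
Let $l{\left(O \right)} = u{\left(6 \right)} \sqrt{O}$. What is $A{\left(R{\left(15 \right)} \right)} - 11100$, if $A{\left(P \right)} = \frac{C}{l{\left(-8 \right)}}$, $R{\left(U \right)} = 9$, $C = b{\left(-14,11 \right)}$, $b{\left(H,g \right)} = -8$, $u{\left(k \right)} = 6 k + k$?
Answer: $-11100 + \frac{i \sqrt{2}}{21} \approx -11100.0 + 0.067343 i$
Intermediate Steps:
$u{\left(k \right)} = 7 k$
$C = -8$
$l{\left(O \right)} = 42 \sqrt{O}$ ($l{\left(O \right)} = 7 \cdot 6 \sqrt{O} = 42 \sqrt{O}$)
$A{\left(P \right)} = \frac{i \sqrt{2}}{21}$ ($A{\left(P \right)} = - \frac{8}{42 \sqrt{-8}} = - \frac{8}{42 \cdot 2 i \sqrt{2}} = - \frac{8}{84 i \sqrt{2}} = - 8 \left(- \frac{i \sqrt{2}}{168}\right) = \frac{i \sqrt{2}}{21}$)
$A{\left(R{\left(15 \right)} \right)} - 11100 = \frac{i \sqrt{2}}{21} - 11100 = -11100 + \frac{i \sqrt{2}}{21}$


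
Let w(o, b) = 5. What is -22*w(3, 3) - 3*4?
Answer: -122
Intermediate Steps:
-22*w(3, 3) - 3*4 = -22*5 - 3*4 = -110 - 12 = -122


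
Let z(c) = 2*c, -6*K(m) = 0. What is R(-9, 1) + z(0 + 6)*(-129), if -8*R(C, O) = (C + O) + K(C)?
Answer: -1547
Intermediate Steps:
K(m) = 0 (K(m) = -1/6*0 = 0)
R(C, O) = -C/8 - O/8 (R(C, O) = -((C + O) + 0)/8 = -(C + O)/8 = -C/8 - O/8)
R(-9, 1) + z(0 + 6)*(-129) = (-1/8*(-9) - 1/8*1) + (2*(0 + 6))*(-129) = (9/8 - 1/8) + (2*6)*(-129) = 1 + 12*(-129) = 1 - 1548 = -1547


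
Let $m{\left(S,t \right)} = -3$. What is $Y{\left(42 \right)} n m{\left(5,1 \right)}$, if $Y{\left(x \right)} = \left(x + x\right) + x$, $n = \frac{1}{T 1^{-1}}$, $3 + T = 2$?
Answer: $378$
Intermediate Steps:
$T = -1$ ($T = -3 + 2 = -1$)
$n = -1$ ($n = \frac{1}{\left(-1\right) 1^{-1}} = \frac{1}{\left(-1\right) 1} = \frac{1}{-1} = -1$)
$Y{\left(x \right)} = 3 x$ ($Y{\left(x \right)} = 2 x + x = 3 x$)
$Y{\left(42 \right)} n m{\left(5,1 \right)} = 3 \cdot 42 \left(\left(-1\right) \left(-3\right)\right) = 126 \cdot 3 = 378$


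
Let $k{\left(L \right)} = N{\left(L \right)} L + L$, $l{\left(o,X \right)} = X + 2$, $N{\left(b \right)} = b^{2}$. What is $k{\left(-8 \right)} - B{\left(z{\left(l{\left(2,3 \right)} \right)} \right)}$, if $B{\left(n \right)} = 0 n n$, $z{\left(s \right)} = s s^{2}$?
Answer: $-520$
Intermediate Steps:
$l{\left(o,X \right)} = 2 + X$
$z{\left(s \right)} = s^{3}$
$B{\left(n \right)} = 0$ ($B{\left(n \right)} = 0 n = 0$)
$k{\left(L \right)} = L + L^{3}$ ($k{\left(L \right)} = L^{2} L + L = L^{3} + L = L + L^{3}$)
$k{\left(-8 \right)} - B{\left(z{\left(l{\left(2,3 \right)} \right)} \right)} = \left(-8 + \left(-8\right)^{3}\right) - 0 = \left(-8 - 512\right) + 0 = -520 + 0 = -520$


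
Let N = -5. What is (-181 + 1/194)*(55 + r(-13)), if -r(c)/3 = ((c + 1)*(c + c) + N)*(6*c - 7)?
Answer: -1375376210/97 ≈ -1.4179e+7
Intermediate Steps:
r(c) = -3*(-7 + 6*c)*(-5 + 2*c*(1 + c)) (r(c) = -3*((c + 1)*(c + c) - 5)*(6*c - 7) = -3*((1 + c)*(2*c) - 5)*(-7 + 6*c) = -3*(2*c*(1 + c) - 5)*(-7 + 6*c) = -3*(-5 + 2*c*(1 + c))*(-7 + 6*c) = -3*(-7 + 6*c)*(-5 + 2*c*(1 + c)))
(-181 + 1/194)*(55 + r(-13)) = (-181 + 1/194)*(55 + (-105 - 36*(-13)³ + 6*(-13)² + 132*(-13))) = (-181 + 1/194)*(55 + (-105 - 36*(-2197) + 6*169 - 1716)) = -35113*(55 + (-105 + 79092 + 1014 - 1716))/194 = -35113*(55 + 78285)/194 = -35113/194*78340 = -1375376210/97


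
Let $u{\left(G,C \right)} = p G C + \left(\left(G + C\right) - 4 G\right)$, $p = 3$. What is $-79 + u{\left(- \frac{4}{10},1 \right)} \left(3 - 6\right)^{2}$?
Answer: $-70$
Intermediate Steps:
$u{\left(G,C \right)} = C - 3 G + 3 C G$ ($u{\left(G,C \right)} = 3 G C + \left(\left(G + C\right) - 4 G\right) = 3 C G + \left(\left(C + G\right) - 4 G\right) = 3 C G + \left(C - 3 G\right) = C - 3 G + 3 C G$)
$-79 + u{\left(- \frac{4}{10},1 \right)} \left(3 - 6\right)^{2} = -79 + \left(1 - 3 \left(- \frac{4}{10}\right) + 3 \cdot 1 \left(- \frac{4}{10}\right)\right) \left(3 - 6\right)^{2} = -79 + \left(1 - 3 \left(\left(-4\right) \frac{1}{10}\right) + 3 \cdot 1 \left(\left(-4\right) \frac{1}{10}\right)\right) \left(-3\right)^{2} = -79 + \left(1 - - \frac{6}{5} + 3 \cdot 1 \left(- \frac{2}{5}\right)\right) 9 = -79 + \left(1 + \frac{6}{5} - \frac{6}{5}\right) 9 = -79 + 1 \cdot 9 = -79 + 9 = -70$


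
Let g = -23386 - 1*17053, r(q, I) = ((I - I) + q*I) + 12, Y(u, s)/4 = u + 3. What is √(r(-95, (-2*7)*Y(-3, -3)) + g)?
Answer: I*√40427 ≈ 201.06*I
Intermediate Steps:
Y(u, s) = 12 + 4*u (Y(u, s) = 4*(u + 3) = 4*(3 + u) = 12 + 4*u)
r(q, I) = 12 + I*q (r(q, I) = (0 + I*q) + 12 = I*q + 12 = 12 + I*q)
g = -40439 (g = -23386 - 17053 = -40439)
√(r(-95, (-2*7)*Y(-3, -3)) + g) = √((12 + ((-2*7)*(12 + 4*(-3)))*(-95)) - 40439) = √((12 - 14*(12 - 12)*(-95)) - 40439) = √((12 - 14*0*(-95)) - 40439) = √((12 + 0*(-95)) - 40439) = √((12 + 0) - 40439) = √(12 - 40439) = √(-40427) = I*√40427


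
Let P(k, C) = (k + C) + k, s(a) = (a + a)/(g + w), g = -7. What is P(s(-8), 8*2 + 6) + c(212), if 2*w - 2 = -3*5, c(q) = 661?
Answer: 18505/27 ≈ 685.37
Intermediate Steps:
w = -13/2 (w = 1 + (-3*5)/2 = 1 + (1/2)*(-15) = 1 - 15/2 = -13/2 ≈ -6.5000)
s(a) = -4*a/27 (s(a) = (a + a)/(-7 - 13/2) = (2*a)/(-27/2) = (2*a)*(-2/27) = -4*a/27)
P(k, C) = C + 2*k (P(k, C) = (C + k) + k = C + 2*k)
P(s(-8), 8*2 + 6) + c(212) = ((8*2 + 6) + 2*(-4/27*(-8))) + 661 = ((16 + 6) + 2*(32/27)) + 661 = (22 + 64/27) + 661 = 658/27 + 661 = 18505/27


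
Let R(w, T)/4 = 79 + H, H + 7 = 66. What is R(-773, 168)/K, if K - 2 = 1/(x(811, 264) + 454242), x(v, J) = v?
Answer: 83729752/303369 ≈ 276.00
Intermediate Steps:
H = 59 (H = -7 + 66 = 59)
K = 910107/455053 (K = 2 + 1/(811 + 454242) = 2 + 1/455053 = 910107/455053 ≈ 2.0000)
R(w, T) = 552 (R(w, T) = 4*(79 + 59) = 4*138 = 552)
R(-773, 168)/K = 552/(910107/455053) = 552*(455053/910107) = 83729752/303369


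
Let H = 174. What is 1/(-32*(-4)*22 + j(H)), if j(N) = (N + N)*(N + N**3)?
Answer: 1/1833335720 ≈ 5.4545e-10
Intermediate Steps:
j(N) = 2*N*(N + N**3) (j(N) = (2*N)*(N + N**3) = 2*N*(N + N**3))
1/(-32*(-4)*22 + j(H)) = 1/(-32*(-4)*22 + 2*174**2*(1 + 174**2)) = 1/(128*22 + 2*30276*(1 + 30276)) = 1/(2816 + 2*30276*30277) = 1/(2816 + 1833332904) = 1/1833335720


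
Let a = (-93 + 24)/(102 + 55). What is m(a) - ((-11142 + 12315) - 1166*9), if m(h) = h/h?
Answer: 9322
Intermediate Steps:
a = -69/157 ≈ -0.43949
m(h) = 1
m(a) - ((-11142 + 12315) - 1166*9) = 1 - ((-11142 + 12315) - 1166*9) = 1 - (1173 - 10494) = 1 - 1*(-9321) = 1 + 9321 = 9322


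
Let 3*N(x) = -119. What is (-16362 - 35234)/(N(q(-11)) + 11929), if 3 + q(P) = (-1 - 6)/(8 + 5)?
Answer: -38697/8917 ≈ -4.3397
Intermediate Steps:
q(P) = -46/13 (q(P) = -3 + (-1 - 6)/(8 + 5) = -3 - 7/13 = -46/13)
N(x) = -119/3 (N(x) = (⅓)*(-119) = -119/3)
(-16362 - 35234)/(N(q(-11)) + 11929) = (-16362 - 35234)/(-119/3 + 11929) = -51596/35668/3 = -51596*3/35668 = -38697/8917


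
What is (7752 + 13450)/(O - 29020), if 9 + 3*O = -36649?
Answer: -31803/61859 ≈ -0.51412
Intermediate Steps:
O = -36658/3 (O = -3 + (⅓)*(-36649) = -3 - 36649/3 = -36658/3 ≈ -12219.)
(7752 + 13450)/(O - 29020) = (7752 + 13450)/(-36658/3 - 29020) = 21202/(-123718/3) = 21202*(-3/123718) = -31803/61859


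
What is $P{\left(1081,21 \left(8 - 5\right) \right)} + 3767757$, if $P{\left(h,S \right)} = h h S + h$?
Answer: $77388181$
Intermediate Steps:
$P{\left(h,S \right)} = h + S h^{2}$ ($P{\left(h,S \right)} = h^{2} S + h = S h^{2} + h = h + S h^{2}$)
$P{\left(1081,21 \left(8 - 5\right) \right)} + 3767757 = 1081 \left(1 + 21 \left(8 - 5\right) 1081\right) + 3767757 = 1081 \left(1 + 21 \cdot 3 \cdot 1081\right) + 3767757 = 1081 \left(1 + 63 \cdot 1081\right) + 3767757 = 1081 \left(1 + 68103\right) + 3767757 = 1081 \cdot 68104 + 3767757 = 73620424 + 3767757 = 77388181$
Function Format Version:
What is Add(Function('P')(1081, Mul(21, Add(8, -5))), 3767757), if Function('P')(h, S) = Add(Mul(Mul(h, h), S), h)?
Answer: 77388181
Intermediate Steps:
Function('P')(h, S) = Add(h, Mul(S, Pow(h, 2))) (Function('P')(h, S) = Add(Mul(Pow(h, 2), S), h) = Add(Mul(S, Pow(h, 2)), h) = Add(h, Mul(S, Pow(h, 2))))
Add(Function('P')(1081, Mul(21, Add(8, -5))), 3767757) = Add(Mul(1081, Add(1, Mul(Mul(21, Add(8, -5)), 1081))), 3767757) = Add(Mul(1081, Add(1, Mul(Mul(21, 3), 1081))), 3767757) = Add(Mul(1081, Add(1, Mul(63, 1081))), 3767757) = Add(Mul(1081, Add(1, 68103)), 3767757) = Add(Mul(1081, 68104), 3767757) = Add(73620424, 3767757) = 77388181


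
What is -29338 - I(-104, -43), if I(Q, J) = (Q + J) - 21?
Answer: -29170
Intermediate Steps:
I(Q, J) = -21 + J + Q (I(Q, J) = (J + Q) - 21 = -21 + J + Q)
-29338 - I(-104, -43) = -29338 - (-21 - 43 - 104) = -29338 - 1*(-168) = -29338 + 168 = -29170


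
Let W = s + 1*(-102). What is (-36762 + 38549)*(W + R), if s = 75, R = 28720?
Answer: 51274391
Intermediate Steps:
W = -27 (W = 75 + 1*(-102) = 75 - 102 = -27)
(-36762 + 38549)*(W + R) = (-36762 + 38549)*(-27 + 28720) = 1787*28693 = 51274391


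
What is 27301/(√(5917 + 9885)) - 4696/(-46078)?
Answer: 2348/23039 + 27301*√15802/15802 ≈ 217.28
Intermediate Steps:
27301/(√(5917 + 9885)) - 4696/(-46078) = 27301/(√15802) - 4696*(-1/46078) = 27301*(√15802/15802) + 2348/23039 = 27301*√15802/15802 + 2348/23039 = 2348/23039 + 27301*√15802/15802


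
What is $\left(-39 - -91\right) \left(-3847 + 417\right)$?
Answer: $-178360$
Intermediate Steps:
$\left(-39 - -91\right) \left(-3847 + 417\right) = \left(-39 + \left(-1312 + 1403\right)\right) \left(-3430\right) = \left(-39 + 91\right) \left(-3430\right) = 52 \left(-3430\right) = -178360$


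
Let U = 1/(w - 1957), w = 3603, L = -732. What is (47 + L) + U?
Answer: -1127509/1646 ≈ -685.00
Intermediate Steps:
U = 1/1646 (U = 1/(3603 - 1957) = 1/1646 ≈ 0.00060753)
(47 + L) + U = (47 - 732) + 1/1646 = -685 + 1/1646 = -1127509/1646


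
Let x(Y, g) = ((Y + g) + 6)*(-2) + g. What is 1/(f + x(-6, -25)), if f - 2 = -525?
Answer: -1/498 ≈ -0.0020080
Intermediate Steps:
f = -523 (f = 2 - 525 = -523)
x(Y, g) = -12 - g - 2*Y (x(Y, g) = (6 + Y + g)*(-2) + g = (-12 - 2*Y - 2*g) + g = -12 - g - 2*Y)
1/(f + x(-6, -25)) = 1/(-523 + (-12 - 1*(-25) - 2*(-6))) = 1/(-523 + (-12 + 25 + 12)) = 1/(-523 + 25) = 1/(-498) = -1/498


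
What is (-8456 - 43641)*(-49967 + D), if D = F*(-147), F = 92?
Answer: 3307690627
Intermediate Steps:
D = -13524 (D = 92*(-147) = -13524)
(-8456 - 43641)*(-49967 + D) = (-8456 - 43641)*(-49967 - 13524) = -52097*(-63491) = 3307690627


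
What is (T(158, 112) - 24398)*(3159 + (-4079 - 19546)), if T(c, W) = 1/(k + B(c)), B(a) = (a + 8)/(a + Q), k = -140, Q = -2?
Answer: 5411235041064/10837 ≈ 4.9933e+8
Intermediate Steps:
B(a) = (8 + a)/(-2 + a) (B(a) = (a + 8)/(a - 2) = (8 + a)/(-2 + a))
T(c, W) = 1/(-140 + (8 + c)/(-2 + c))
(T(158, 112) - 24398)*(3159 + (-4079 - 19546)) = ((2 - 1*158)/(-288 + 139*158) - 24398)*(3159 + (-4079 - 19546)) = ((2 - 158)/(-288 + 21962) - 24398)*(3159 - 23625) = (-156/21674 - 24398)*(-20466) = ((1/21674)*(-156) - 24398)*(-20466) = (-78/10837 - 24398)*(-20466) = -264401204/10837*(-20466) = 5411235041064/10837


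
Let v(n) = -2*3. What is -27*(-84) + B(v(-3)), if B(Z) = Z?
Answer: 2262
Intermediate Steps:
v(n) = -6
-27*(-84) + B(v(-3)) = -27*(-84) - 6 = 2268 - 6 = 2262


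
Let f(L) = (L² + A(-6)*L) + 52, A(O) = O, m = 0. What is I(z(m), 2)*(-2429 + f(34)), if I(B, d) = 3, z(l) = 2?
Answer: -4275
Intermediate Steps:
f(L) = 52 + L² - 6*L (f(L) = (L² - 6*L) + 52 = 52 + L² - 6*L)
I(z(m), 2)*(-2429 + f(34)) = 3*(-2429 + (52 + 34² - 6*34)) = 3*(-2429 + (52 + 1156 - 204)) = 3*(-2429 + 1004) = 3*(-1425) = -4275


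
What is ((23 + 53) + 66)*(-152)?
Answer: -21584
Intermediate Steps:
((23 + 53) + 66)*(-152) = (76 + 66)*(-152) = 142*(-152) = -21584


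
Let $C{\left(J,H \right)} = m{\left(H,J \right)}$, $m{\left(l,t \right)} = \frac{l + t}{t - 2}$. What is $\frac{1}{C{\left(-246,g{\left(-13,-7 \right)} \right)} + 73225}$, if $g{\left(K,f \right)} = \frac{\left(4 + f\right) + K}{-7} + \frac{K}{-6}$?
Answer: $\frac{10416}{762721745} \approx 1.3656 \cdot 10^{-5}$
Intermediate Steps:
$g{\left(K,f \right)} = - \frac{4}{7} - \frac{13 K}{42} - \frac{f}{7}$ ($g{\left(K,f \right)} = \left(4 + K + f\right) \left(- \frac{1}{7}\right) + K \left(- \frac{1}{6}\right) = \left(- \frac{4}{7} - \frac{K}{7} - \frac{f}{7}\right) - \frac{K}{6} = - \frac{4}{7} - \frac{13 K}{42} - \frac{f}{7}$)
$m{\left(l,t \right)} = \frac{l + t}{-2 + t}$
$C{\left(J,H \right)} = \frac{H + J}{-2 + J}$
$\frac{1}{C{\left(-246,g{\left(-13,-7 \right)} \right)} + 73225} = \frac{1}{\frac{\left(- \frac{4}{7} - - \frac{169}{42} - -1\right) - 246}{-2 - 246} + 73225} = \frac{1}{\frac{\left(- \frac{4}{7} + \frac{169}{42} + 1\right) - 246}{-248} + 73225} = \frac{1}{- \frac{\frac{187}{42} - 246}{248} + 73225} = \frac{1}{\left(- \frac{1}{248}\right) \left(- \frac{10145}{42}\right) + 73225} = \frac{1}{\frac{10145}{10416} + 73225} = \frac{1}{\frac{762721745}{10416}} = \frac{10416}{762721745}$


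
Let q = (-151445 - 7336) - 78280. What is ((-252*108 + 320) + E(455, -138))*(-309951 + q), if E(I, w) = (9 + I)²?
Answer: -103057060800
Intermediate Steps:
q = -237061 (q = -158781 - 78280 = -237061)
((-252*108 + 320) + E(455, -138))*(-309951 + q) = ((-252*108 + 320) + (9 + 455)²)*(-309951 - 237061) = ((-27216 + 320) + 464²)*(-547012) = (-26896 + 215296)*(-547012) = 188400*(-547012) = -103057060800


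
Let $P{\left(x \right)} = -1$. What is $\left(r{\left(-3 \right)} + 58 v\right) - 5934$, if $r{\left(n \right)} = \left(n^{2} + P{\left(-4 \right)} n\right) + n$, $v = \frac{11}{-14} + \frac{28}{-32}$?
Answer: $- \frac{168597}{28} \approx -6021.3$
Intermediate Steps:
$v = - \frac{93}{56}$ ($v = 11 \left(- \frac{1}{14}\right) + 28 \left(- \frac{1}{32}\right) = - \frac{11}{14} - \frac{7}{8} = - \frac{93}{56} \approx -1.6607$)
$r{\left(n \right)} = n^{2}$ ($r{\left(n \right)} = \left(n^{2} - n\right) + n = n^{2}$)
$\left(r{\left(-3 \right)} + 58 v\right) - 5934 = \left(\left(-3\right)^{2} + 58 \left(- \frac{93}{56}\right)\right) - 5934 = \left(9 - \frac{2697}{28}\right) - 5934 = - \frac{2445}{28} - 5934 = - \frac{168597}{28}$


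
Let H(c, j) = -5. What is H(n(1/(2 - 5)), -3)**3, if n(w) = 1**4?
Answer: -125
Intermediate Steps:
n(w) = 1
H(n(1/(2 - 5)), -3)**3 = (-5)**3 = -125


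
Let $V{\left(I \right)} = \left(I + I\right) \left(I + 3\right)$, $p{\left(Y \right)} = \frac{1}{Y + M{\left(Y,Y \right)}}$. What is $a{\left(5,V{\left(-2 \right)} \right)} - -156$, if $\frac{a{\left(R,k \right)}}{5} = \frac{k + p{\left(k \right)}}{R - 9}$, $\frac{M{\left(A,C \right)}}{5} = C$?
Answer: $\frac{15461}{96} \approx 161.05$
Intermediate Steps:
$M{\left(A,C \right)} = 5 C$
$p{\left(Y \right)} = \frac{1}{6 Y}$ ($p{\left(Y \right)} = \frac{1}{Y + 5 Y} = \frac{1}{6 Y}$)
$V{\left(I \right)} = 2 I \left(3 + I\right)$
$a{\left(R,k \right)} = \frac{5 \left(k + \frac{1}{6 k}\right)}{-9 + R}$ ($a{\left(R,k \right)} = 5 \frac{k + \frac{1}{6 k}}{R - 9} = 5 \frac{k + \frac{1}{6 k}}{-9 + R} = \frac{5 \left(k + \frac{1}{6 k}\right)}{-9 + R}$)
$a{\left(5,V{\left(-2 \right)} \right)} - -156 = \frac{5 \left(1 + 6 \left(2 \left(-2\right) \left(3 - 2\right)\right)^{2}\right)}{6 \cdot 2 \left(-2\right) \left(3 - 2\right) \left(-9 + 5\right)} - -156 = \frac{5 \left(1 + 6 \left(2 \left(-2\right) 1\right)^{2}\right)}{6 \cdot 2 \left(-2\right) 1 \left(-4\right)} + 156 = \frac{5}{6} \frac{1}{-4} \left(- \frac{1}{4}\right) \left(1 + 6 \left(-4\right)^{2}\right) + 156 = \frac{5}{6} \left(- \frac{1}{4}\right) \left(- \frac{1}{4}\right) \left(1 + 6 \cdot 16\right) + 156 = \frac{5}{6} \left(- \frac{1}{4}\right) \left(- \frac{1}{4}\right) \left(1 + 96\right) + 156 = \frac{5}{6} \left(- \frac{1}{4}\right) \left(- \frac{1}{4}\right) 97 + 156 = \frac{485}{96} + 156 = \frac{15461}{96}$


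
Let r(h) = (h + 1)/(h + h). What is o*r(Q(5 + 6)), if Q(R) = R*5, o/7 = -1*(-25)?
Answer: 980/11 ≈ 89.091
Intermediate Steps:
o = 175 (o = 7*(-1*(-25)) = 7*25 = 175)
Q(R) = 5*R
r(h) = (1 + h)/(2*h) (r(h) = (1 + h)/((2*h)) = (1 + h)*(1/(2*h)) = (1 + h)/(2*h))
o*r(Q(5 + 6)) = 175*((1 + 5*(5 + 6))/(2*((5*(5 + 6))))) = 175*((1 + 5*11)/(2*((5*11)))) = 175*((½)*(1 + 55)/55) = 175*((½)*(1/55)*56) = 175*(28/55) = 980/11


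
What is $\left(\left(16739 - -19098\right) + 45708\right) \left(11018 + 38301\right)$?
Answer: $4021717855$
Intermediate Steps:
$\left(\left(16739 - -19098\right) + 45708\right) \left(11018 + 38301\right) = \left(\left(16739 + 19098\right) + 45708\right) 49319 = \left(35837 + 45708\right) 49319 = 81545 \cdot 49319 = 4021717855$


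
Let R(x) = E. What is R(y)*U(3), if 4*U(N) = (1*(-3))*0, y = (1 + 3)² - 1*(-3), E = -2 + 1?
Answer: 0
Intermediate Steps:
E = -1
y = 19 (y = 4² + 3 = 16 + 3 = 19)
U(N) = 0 (U(N) = ((1*(-3))*0)/4 = (-3*0)/4 = (¼)*0 = 0)
R(x) = -1
R(y)*U(3) = -1*0 = 0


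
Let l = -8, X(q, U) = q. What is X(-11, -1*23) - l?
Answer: -3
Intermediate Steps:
X(-11, -1*23) - l = -11 - 1*(-8) = -11 + 8 = -3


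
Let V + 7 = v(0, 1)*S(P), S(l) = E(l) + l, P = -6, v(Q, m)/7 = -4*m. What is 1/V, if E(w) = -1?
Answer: 1/189 ≈ 0.0052910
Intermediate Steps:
v(Q, m) = -28*m (v(Q, m) = 7*(-4*m) = -28*m)
S(l) = -1 + l
V = 189 (V = -7 + (-28*1)*(-1 - 6) = -7 - 28*(-7) = -7 + 196 = 189)
1/V = 1/189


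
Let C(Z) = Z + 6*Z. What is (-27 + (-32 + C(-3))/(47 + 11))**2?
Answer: 2621161/3364 ≈ 779.18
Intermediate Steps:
C(Z) = 7*Z
(-27 + (-32 + C(-3))/(47 + 11))**2 = (-27 + (-32 + 7*(-3))/(47 + 11))**2 = (-27 + (-32 - 21)/58)**2 = (-27 - 53*1/58)**2 = (-27 - 53/58)**2 = (-1619/58)**2 = 2621161/3364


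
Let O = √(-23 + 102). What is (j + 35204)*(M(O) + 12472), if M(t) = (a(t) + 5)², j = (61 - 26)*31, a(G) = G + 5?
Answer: 459092139 + 725780*√79 ≈ 4.6554e+8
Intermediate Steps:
a(G) = 5 + G
O = √79 ≈ 8.8882
j = 1085 (j = 35*31 = 1085)
M(t) = (10 + t)² (M(t) = ((5 + t) + 5)² = (10 + t)²)
(j + 35204)*(M(O) + 12472) = (1085 + 35204)*((10 + √79)² + 12472) = 36289*(12472 + (10 + √79)²) = 452596408 + 36289*(10 + √79)²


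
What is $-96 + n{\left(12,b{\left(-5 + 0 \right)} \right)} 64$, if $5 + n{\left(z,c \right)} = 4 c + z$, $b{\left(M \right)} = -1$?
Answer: $96$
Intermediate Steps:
$n{\left(z,c \right)} = -5 + z + 4 c$ ($n{\left(z,c \right)} = -5 + \left(4 c + z\right) = -5 + \left(z + 4 c\right) = -5 + z + 4 c$)
$-96 + n{\left(12,b{\left(-5 + 0 \right)} \right)} 64 = -96 + \left(-5 + 12 + 4 \left(-1\right)\right) 64 = -96 + \left(-5 + 12 - 4\right) 64 = -96 + 3 \cdot 64 = -96 + 192 = 96$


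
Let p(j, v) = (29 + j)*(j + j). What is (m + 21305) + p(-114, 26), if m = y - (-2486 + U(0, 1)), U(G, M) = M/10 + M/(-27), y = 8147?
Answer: 13855843/270 ≈ 51318.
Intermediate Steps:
U(G, M) = 17*M/270 (U(G, M) = M*(⅒) + M*(-1/27) = M/10 - M/27 = 17*M/270)
p(j, v) = 2*j*(29 + j) (p(j, v) = (29 + j)*(2*j) = 2*j*(29 + j))
m = 2870893/270 (m = 8147 - (-2486 + (17/270)*1) = 8147 - (-2486 + 17/270) = 8147 - 1*(-671203/270) = 8147 + 671203/270 = 2870893/270 ≈ 10633.)
(m + 21305) + p(-114, 26) = (2870893/270 + 21305) + 2*(-114)*(29 - 114) = 8623243/270 + 2*(-114)*(-85) = 8623243/270 + 19380 = 13855843/270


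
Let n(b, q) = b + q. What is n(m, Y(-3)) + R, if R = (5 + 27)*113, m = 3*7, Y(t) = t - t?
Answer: 3637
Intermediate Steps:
Y(t) = 0
m = 21
R = 3616 (R = 32*113 = 3616)
n(m, Y(-3)) + R = (21 + 0) + 3616 = 21 + 3616 = 3637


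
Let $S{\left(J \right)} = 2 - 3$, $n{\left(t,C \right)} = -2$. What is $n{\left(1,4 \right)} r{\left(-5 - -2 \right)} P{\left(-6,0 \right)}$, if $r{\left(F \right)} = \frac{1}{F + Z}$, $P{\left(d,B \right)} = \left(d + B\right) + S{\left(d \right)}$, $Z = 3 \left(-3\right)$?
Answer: $- \frac{7}{6} \approx -1.1667$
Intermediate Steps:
$Z = -9$
$S{\left(J \right)} = -1$
$P{\left(d,B \right)} = -1 + B + d$ ($P{\left(d,B \right)} = \left(d + B\right) - 1 = \left(B + d\right) - 1 = -1 + B + d$)
$r{\left(F \right)} = \frac{1}{-9 + F}$ ($r{\left(F \right)} = \frac{1}{F - 9} = \frac{1}{-9 + F}$)
$n{\left(1,4 \right)} r{\left(-5 - -2 \right)} P{\left(-6,0 \right)} = - \frac{2}{-9 - 3} \left(-1 + 0 - 6\right) = - \frac{2}{-9 + \left(-5 + 2\right)} \left(-7\right) = - \frac{2}{-9 - 3} \left(-7\right) = - \frac{2}{-12} \left(-7\right) = \left(-2\right) \left(- \frac{1}{12}\right) \left(-7\right) = \frac{1}{6} \left(-7\right) = - \frac{7}{6}$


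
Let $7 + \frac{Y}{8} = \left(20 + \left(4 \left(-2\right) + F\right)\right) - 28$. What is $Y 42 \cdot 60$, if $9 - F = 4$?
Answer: $-362880$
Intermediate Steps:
$F = 5$ ($F = 9 - 4 = 5$)
$Y = -144$ ($Y = -56 + 8 \left(\left(20 + \left(4 \left(-2\right) + 5\right)\right) - 28\right) = -56 + 8 \left(\left(20 + \left(-8 + 5\right)\right) - 28\right) = -56 + 8 \left(\left(20 - 3\right) - 28\right) = -56 + 8 \left(17 - 28\right) = -56 + 8 \left(-11\right) = -56 - 88 = -144$)
$Y 42 \cdot 60 = \left(-144\right) 42 \cdot 60 = \left(-6048\right) 60 = -362880$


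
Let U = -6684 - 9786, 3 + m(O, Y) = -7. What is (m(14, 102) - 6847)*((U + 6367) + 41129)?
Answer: -212745282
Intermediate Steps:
m(O, Y) = -10 (m(O, Y) = -3 - 7 = -10)
U = -16470
(m(14, 102) - 6847)*((U + 6367) + 41129) = (-10 - 6847)*((-16470 + 6367) + 41129) = -6857*(-10103 + 41129) = -6857*31026 = -212745282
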